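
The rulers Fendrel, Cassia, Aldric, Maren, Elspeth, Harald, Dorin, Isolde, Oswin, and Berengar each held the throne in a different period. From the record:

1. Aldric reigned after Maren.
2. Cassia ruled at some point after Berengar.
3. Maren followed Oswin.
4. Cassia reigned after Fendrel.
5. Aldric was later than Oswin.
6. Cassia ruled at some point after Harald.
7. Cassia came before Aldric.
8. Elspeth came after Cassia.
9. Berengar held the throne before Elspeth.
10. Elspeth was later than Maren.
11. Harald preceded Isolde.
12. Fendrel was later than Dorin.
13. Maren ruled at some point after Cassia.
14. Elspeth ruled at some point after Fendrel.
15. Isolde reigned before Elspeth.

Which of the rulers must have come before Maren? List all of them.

Directly stated before Maren: Cassia and Oswin.
Berengar reaches Maren via Berengar → Cassia → Maren.
Dorin reaches Maren via Dorin → Fendrel → Cassia → Maren.
Fendrel reaches Maren via Fendrel → Cassia → Maren.
Likewise Harald reaches Maren by chaining the stated constraints.
No chain forces Elspeth (or any of the others) ahead of Maren.

Berengar, Cassia, Dorin, Fendrel, Harald, Oswin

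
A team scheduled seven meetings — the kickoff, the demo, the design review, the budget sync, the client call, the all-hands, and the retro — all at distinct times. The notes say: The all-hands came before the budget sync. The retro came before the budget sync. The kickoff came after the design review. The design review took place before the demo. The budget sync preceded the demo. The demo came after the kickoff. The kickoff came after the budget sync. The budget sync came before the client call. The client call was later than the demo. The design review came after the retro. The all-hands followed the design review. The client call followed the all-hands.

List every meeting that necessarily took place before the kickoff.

the all-hands, the budget sync, the design review, the retro

Directly stated before the kickoff: the budget sync and the design review.
The all-hands reaches the kickoff via the all-hands → the budget sync → the kickoff.
The retro reaches the kickoff via the retro → the budget sync → the kickoff.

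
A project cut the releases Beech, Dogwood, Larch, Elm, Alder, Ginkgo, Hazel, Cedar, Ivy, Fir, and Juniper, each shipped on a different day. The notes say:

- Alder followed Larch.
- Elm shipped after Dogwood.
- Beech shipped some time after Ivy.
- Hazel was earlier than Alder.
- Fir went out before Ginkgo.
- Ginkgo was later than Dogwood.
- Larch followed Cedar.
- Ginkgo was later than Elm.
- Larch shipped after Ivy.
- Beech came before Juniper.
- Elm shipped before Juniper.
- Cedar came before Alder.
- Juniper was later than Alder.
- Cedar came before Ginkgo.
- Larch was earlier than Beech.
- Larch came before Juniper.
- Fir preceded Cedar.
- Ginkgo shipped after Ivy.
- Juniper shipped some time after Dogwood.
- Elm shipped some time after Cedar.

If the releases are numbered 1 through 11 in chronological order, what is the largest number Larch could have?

8

Larch must come before Alder, Beech, and Juniper — 3 releases forced after it.
Everything else can be placed before Larch in some valid order, so Larch can sit as late as position 11 − 3 = 8.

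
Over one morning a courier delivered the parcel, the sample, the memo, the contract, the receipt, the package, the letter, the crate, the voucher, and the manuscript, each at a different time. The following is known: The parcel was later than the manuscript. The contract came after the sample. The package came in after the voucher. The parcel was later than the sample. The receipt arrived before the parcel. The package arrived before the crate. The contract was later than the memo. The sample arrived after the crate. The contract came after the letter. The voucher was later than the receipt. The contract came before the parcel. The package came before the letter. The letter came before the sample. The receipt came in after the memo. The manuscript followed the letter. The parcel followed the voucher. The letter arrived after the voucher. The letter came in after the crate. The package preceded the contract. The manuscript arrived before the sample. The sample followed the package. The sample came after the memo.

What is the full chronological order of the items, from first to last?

the memo, the receipt, the voucher, the package, the crate, the letter, the manuscript, the sample, the contract, the parcel

The constraints fix every adjacent pair, so only one ordering works:
the memo → the receipt → the voucher → the package → the crate → the letter → the manuscript → the sample → the contract → the parcel.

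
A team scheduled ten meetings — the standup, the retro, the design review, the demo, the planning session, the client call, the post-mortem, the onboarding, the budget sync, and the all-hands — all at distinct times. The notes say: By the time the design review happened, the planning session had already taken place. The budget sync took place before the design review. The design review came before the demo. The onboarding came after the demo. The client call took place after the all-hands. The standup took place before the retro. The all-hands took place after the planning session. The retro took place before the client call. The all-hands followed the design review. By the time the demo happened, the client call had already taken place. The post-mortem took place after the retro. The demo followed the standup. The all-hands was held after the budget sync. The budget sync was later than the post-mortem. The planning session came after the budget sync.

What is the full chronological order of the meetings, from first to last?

The constraints fix every adjacent pair, so only one ordering works:
the standup → the retro → the post-mortem → the budget sync → the planning session → the design review → the all-hands → the client call → the demo → the onboarding.

the standup, the retro, the post-mortem, the budget sync, the planning session, the design review, the all-hands, the client call, the demo, the onboarding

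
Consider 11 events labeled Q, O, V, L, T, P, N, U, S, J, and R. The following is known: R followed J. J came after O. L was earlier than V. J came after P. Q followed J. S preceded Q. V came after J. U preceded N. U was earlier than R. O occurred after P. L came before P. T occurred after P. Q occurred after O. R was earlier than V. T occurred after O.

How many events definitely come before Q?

5

Directly stated before Q: J, O, and S.
L reaches Q via L → P → O → Q.
P reaches Q via P → O → Q.
No chain forces N (or any of the others) ahead of Q.
That's J, L, O, P, and S — 5 in all.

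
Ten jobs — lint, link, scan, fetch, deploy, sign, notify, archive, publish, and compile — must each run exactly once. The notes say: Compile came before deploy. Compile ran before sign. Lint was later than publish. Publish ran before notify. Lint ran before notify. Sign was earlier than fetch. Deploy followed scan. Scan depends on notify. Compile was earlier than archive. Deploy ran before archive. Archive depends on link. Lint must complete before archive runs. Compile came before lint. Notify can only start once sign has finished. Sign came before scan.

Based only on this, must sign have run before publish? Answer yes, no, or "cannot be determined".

No chain of stated constraints runs from sign to publish, and none runs from publish to sign either.
So the relative order of sign and publish is not fixed by the given facts.

cannot be determined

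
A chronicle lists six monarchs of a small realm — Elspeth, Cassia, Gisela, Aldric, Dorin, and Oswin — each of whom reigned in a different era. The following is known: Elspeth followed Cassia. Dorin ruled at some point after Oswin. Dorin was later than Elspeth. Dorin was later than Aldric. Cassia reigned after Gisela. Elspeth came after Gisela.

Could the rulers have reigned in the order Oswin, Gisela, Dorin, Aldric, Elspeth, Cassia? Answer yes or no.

no

The constraints require Aldric before Dorin, but in the proposed sequence Dorin appears ahead of Aldric. That one violation is enough.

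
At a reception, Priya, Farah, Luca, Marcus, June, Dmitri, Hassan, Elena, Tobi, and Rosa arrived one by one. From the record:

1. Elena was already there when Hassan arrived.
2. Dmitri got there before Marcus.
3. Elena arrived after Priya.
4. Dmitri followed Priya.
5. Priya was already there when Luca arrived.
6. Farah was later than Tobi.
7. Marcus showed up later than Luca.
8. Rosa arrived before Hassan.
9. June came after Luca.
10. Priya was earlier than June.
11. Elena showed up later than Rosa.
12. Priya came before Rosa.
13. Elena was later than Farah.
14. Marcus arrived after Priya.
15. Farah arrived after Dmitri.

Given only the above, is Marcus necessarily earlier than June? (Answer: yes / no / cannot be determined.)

No chain of stated constraints runs from Marcus to June, and none runs from June to Marcus either.
So the relative order of Marcus and June is not fixed by the given facts.

cannot be determined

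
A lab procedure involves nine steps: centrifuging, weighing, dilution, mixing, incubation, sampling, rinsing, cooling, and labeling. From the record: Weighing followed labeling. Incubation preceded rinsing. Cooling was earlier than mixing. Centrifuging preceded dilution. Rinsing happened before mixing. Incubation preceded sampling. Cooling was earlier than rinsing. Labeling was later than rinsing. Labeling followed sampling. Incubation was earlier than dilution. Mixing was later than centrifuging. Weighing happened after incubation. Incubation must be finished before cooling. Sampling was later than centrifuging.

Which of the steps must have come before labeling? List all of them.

centrifuging, cooling, incubation, rinsing, sampling

Directly stated before labeling: rinsing and sampling.
Centrifuging reaches labeling via centrifuging → sampling → labeling.
Cooling reaches labeling via cooling → rinsing → labeling.
Incubation reaches labeling via incubation → sampling → labeling.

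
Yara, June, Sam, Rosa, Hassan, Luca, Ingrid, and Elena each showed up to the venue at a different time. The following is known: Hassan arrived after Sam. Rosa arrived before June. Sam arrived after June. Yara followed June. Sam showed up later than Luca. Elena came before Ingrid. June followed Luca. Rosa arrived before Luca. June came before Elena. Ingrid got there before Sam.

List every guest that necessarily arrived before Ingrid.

Directly stated before Ingrid: Elena.
June reaches Ingrid via June → Elena → Ingrid.
Luca reaches Ingrid via Luca → June → Elena → Ingrid.
Rosa reaches Ingrid via Rosa → June → Elena → Ingrid.
No chain forces Hassan (or any of the others) ahead of Ingrid.

Elena, June, Luca, Rosa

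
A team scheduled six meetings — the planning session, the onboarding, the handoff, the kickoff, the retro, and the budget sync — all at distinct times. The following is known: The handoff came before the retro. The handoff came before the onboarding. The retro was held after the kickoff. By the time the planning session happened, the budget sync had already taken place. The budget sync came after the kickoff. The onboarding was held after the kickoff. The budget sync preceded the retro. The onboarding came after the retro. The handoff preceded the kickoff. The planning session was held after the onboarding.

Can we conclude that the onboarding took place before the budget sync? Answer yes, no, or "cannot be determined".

Tracing the constraints gives the budget sync → the retro → the onboarding, so the budget sync must come before the onboarding.
That means the onboarding cannot be before the budget sync.

no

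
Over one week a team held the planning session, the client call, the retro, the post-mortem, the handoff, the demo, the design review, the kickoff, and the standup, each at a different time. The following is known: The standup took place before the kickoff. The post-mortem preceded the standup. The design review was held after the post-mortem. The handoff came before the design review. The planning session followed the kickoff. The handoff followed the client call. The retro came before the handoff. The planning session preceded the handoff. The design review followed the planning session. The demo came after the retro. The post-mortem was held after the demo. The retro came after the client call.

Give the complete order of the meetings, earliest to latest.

the client call, the retro, the demo, the post-mortem, the standup, the kickoff, the planning session, the handoff, the design review

The constraints fix every adjacent pair, so only one ordering works:
the client call → the retro → the demo → the post-mortem → the standup → the kickoff → the planning session → the handoff → the design review.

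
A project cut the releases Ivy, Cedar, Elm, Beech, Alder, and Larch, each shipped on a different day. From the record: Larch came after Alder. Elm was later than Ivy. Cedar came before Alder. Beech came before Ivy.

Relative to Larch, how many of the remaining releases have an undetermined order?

3

Forced before Larch: Alder and Cedar.
That leaves Beech, Elm, and Ivy with no forced order relative to Larch — 3.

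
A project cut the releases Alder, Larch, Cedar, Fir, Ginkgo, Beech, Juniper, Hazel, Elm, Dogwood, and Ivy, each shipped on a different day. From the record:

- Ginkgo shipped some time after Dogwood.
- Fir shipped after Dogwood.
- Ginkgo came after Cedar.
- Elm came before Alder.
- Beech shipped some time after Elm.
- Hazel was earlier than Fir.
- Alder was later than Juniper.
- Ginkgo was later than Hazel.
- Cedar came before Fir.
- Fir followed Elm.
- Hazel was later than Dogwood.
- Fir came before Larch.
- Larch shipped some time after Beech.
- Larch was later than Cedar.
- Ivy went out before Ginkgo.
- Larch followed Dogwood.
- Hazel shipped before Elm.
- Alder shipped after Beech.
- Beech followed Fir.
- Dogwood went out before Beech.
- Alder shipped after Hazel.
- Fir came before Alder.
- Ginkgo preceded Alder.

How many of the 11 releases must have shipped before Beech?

Directly stated before Beech: Dogwood, Elm, and Fir.
Cedar reaches Beech via Cedar → Fir → Beech.
Hazel reaches Beech via Hazel → Fir → Beech.
No chain forces Juniper (or any of the others) ahead of Beech.
That's Cedar, Dogwood, Elm, Fir, and Hazel — 5 in all.

5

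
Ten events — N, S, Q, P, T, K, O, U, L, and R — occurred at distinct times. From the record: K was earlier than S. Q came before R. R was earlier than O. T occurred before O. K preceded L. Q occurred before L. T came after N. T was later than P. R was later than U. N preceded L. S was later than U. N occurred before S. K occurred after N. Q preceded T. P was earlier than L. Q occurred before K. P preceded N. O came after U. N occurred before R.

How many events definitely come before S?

5

Directly stated before S: K, N, and U.
P reaches S via P → N → S.
Q reaches S via Q → K → S.
No chain forces R (or any of the others) ahead of S.
That's K, N, P, Q, and U — 5 in all.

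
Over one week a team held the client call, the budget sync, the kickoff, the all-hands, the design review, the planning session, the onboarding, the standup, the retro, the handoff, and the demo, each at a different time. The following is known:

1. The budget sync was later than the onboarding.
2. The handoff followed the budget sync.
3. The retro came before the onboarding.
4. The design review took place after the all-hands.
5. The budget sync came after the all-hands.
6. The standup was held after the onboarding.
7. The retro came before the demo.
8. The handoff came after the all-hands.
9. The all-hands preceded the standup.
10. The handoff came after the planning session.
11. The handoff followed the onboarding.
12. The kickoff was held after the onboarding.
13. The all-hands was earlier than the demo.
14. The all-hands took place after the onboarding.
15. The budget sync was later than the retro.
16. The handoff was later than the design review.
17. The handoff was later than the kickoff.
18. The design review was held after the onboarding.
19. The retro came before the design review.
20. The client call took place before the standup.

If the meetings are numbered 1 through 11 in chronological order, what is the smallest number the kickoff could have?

3

The onboarding and the retro must both come before the kickoff — 2 forced predecessors.
Nothing else is forced ahead of the kickoff, so its earliest slot is position 2 + 1 = 3.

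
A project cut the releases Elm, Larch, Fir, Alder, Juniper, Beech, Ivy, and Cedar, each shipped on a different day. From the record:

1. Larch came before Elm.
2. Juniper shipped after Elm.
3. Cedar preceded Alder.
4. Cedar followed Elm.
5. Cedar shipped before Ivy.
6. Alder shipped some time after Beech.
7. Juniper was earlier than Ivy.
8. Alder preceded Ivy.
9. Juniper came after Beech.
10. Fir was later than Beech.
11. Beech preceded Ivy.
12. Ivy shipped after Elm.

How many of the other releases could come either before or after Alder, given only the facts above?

2

Forced before Alder: Beech, Cedar, Elm, and Larch; forced after Alder: Ivy.
That leaves Fir and Juniper with no forced order relative to Alder — 2.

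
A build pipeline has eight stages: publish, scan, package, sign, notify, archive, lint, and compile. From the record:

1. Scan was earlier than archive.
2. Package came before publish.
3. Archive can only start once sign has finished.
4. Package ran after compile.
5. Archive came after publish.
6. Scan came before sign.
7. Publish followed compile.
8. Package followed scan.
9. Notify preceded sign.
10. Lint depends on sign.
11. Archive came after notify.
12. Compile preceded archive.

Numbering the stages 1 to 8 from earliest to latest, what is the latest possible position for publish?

7

Publish must come before archive — 1 stage forced after it.
Everything else can be placed before publish in some valid order, so publish can sit as late as position 8 − 1 = 7.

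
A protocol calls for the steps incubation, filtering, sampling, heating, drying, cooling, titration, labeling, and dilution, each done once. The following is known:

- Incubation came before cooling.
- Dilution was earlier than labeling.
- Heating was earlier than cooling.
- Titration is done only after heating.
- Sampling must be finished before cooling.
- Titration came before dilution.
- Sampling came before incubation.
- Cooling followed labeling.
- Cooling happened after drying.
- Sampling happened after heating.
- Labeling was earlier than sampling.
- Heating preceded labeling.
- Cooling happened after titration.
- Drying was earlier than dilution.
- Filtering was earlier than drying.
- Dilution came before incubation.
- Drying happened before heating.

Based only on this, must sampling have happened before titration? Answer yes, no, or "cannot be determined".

no

Tracing the constraints gives titration → dilution → labeling → sampling, so titration must come before sampling.
That means sampling cannot be before titration.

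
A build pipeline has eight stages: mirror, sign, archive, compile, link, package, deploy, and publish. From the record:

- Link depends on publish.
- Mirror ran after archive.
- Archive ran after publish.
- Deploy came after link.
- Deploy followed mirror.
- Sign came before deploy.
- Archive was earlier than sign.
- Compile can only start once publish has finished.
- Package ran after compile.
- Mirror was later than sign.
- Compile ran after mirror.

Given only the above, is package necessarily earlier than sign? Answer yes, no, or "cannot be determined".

no

Tracing the constraints gives sign → mirror → compile → package, so sign must come before package.
That means package cannot be before sign.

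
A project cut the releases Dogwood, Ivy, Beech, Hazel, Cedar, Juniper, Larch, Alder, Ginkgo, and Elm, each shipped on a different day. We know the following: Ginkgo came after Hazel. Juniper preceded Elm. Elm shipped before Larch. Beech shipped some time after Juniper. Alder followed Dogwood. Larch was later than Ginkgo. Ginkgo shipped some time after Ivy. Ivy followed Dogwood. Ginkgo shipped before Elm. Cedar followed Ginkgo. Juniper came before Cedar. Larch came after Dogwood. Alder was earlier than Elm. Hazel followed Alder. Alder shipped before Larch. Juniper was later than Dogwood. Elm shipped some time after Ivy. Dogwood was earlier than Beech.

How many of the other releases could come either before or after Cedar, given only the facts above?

3

Forced before Cedar: Alder, Dogwood, Ginkgo, Hazel, Ivy, and Juniper.
That leaves Beech, Elm, and Larch with no forced order relative to Cedar — 3.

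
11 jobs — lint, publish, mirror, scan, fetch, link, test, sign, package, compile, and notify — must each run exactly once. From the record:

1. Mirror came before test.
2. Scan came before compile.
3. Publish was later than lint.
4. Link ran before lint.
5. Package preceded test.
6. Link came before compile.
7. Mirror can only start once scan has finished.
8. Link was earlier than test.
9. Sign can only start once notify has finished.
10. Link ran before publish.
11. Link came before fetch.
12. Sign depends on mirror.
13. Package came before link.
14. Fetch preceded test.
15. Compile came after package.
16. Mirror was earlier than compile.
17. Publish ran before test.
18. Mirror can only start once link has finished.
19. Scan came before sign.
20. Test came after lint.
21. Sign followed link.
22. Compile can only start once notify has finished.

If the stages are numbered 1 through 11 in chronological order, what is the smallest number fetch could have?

3

Link and package must both come before fetch — 2 forced predecessors.
Nothing else is forced ahead of fetch, so its earliest slot is position 2 + 1 = 3.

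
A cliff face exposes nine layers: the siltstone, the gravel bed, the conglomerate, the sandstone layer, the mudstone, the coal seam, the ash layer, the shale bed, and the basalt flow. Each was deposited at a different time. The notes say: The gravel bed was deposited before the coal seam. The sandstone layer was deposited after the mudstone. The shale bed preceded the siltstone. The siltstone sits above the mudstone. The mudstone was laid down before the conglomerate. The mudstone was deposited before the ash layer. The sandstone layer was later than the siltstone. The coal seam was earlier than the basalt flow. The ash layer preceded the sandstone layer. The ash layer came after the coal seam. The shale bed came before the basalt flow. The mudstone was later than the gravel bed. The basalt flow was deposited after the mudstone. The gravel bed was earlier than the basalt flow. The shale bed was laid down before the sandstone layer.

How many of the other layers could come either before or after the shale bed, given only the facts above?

5

Forced after the shale bed: the basalt flow, the sandstone layer, and the siltstone.
That leaves the ash layer, the coal seam, the conglomerate, the gravel bed, and the mudstone with no forced order relative to the shale bed — 5.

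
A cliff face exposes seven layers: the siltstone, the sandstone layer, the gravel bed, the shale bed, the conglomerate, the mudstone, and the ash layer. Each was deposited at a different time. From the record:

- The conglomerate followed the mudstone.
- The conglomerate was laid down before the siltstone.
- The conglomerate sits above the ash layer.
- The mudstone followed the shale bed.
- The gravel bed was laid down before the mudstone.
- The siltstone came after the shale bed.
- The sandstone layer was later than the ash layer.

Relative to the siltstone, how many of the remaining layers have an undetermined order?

Forced before the siltstone: the ash layer, the conglomerate, the gravel bed, the mudstone, and the shale bed.
That leaves the sandstone layer with no forced order relative to the siltstone — 1.

1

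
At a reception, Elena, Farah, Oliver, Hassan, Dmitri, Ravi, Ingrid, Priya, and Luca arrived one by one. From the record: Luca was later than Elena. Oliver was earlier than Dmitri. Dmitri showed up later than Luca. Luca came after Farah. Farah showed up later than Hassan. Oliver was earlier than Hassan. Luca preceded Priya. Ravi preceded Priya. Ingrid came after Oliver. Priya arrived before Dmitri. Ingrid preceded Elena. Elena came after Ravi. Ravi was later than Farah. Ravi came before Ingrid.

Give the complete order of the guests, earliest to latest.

The constraints fix every adjacent pair, so only one ordering works:
Oliver → Hassan → Farah → Ravi → Ingrid → Elena → Luca → Priya → Dmitri.

Oliver, Hassan, Farah, Ravi, Ingrid, Elena, Luca, Priya, Dmitri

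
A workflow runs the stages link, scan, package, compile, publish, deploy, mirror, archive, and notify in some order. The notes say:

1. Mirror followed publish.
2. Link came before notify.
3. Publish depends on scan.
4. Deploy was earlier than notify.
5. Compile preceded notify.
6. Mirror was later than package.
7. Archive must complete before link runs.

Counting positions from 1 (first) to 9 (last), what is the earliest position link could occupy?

Archive must come before link — 1 forced predecessor.
Nothing else is forced ahead of link, so its earliest slot is position 1 + 1 = 2.

2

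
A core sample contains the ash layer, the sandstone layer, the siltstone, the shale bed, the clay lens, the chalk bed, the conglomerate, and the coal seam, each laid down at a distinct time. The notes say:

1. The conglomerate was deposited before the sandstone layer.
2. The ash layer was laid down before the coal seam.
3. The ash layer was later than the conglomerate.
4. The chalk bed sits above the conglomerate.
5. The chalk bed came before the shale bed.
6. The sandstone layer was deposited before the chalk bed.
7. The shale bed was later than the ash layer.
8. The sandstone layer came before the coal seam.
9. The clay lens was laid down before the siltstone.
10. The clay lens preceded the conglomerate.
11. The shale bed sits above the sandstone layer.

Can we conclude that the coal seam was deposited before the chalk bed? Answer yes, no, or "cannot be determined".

cannot be determined

No chain of stated constraints runs from the coal seam to the chalk bed, and none runs from the chalk bed to the coal seam either.
So the relative order of the coal seam and the chalk bed is not fixed by the given facts.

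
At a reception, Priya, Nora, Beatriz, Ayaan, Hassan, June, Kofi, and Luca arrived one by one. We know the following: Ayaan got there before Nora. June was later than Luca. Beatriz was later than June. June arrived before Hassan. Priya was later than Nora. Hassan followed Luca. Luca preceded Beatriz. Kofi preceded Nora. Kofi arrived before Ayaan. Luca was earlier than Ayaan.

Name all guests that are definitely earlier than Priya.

Directly stated before Priya: Nora.
Ayaan reaches Priya via Ayaan → Nora → Priya.
Kofi reaches Priya via Kofi → Nora → Priya.
Luca reaches Priya via Luca → Ayaan → Nora → Priya.

Ayaan, Kofi, Luca, Nora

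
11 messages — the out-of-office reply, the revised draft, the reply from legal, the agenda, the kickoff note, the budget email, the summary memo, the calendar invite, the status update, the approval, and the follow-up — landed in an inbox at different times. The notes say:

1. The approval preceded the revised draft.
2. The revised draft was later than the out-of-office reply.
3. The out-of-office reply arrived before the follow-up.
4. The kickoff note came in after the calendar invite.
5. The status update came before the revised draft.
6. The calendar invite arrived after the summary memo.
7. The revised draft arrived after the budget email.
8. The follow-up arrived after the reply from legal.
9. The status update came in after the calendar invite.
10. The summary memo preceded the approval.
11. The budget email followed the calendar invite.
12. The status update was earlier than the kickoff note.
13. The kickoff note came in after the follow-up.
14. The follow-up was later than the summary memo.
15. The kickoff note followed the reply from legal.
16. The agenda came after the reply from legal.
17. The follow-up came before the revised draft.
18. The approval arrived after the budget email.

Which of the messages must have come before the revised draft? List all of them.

the approval, the budget email, the calendar invite, the follow-up, the out-of-office reply, the reply from legal, the status update, the summary memo

Directly stated before the revised draft: the approval, the budget email, the follow-up, the out-of-office reply, and the status update.
The calendar invite reaches the revised draft via the calendar invite → the budget email → the revised draft.
The reply from legal reaches the revised draft via the reply from legal → the follow-up → the revised draft.
The summary memo reaches the revised draft via the summary memo → the approval → the revised draft.
No chain forces the agenda (or any of the others) ahead of the revised draft.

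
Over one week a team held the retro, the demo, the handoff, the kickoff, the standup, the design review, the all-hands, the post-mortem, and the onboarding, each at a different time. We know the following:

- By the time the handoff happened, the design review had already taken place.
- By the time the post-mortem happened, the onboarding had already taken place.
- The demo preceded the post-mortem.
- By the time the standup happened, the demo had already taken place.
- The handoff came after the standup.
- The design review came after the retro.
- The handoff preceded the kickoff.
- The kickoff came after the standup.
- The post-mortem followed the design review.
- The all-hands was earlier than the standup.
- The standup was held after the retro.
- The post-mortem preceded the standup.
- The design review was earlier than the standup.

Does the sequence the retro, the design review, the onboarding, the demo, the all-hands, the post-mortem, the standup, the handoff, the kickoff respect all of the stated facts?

yes

Check each stated constraint against the proposed order — e.g. the design review is ahead of the handoff; the retro is ahead of the standup. Every pair is in the required order; nothing is violated.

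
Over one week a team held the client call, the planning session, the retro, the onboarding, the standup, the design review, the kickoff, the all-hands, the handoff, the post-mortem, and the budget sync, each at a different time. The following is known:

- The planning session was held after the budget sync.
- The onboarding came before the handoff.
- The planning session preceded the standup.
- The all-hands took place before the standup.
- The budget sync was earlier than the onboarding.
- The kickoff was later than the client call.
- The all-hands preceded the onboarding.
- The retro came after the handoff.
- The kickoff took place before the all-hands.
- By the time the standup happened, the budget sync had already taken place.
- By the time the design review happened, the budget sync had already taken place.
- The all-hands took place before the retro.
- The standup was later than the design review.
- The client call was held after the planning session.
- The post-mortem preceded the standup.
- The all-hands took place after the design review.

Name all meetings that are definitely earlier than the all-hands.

the budget sync, the client call, the design review, the kickoff, the planning session

Directly stated before the all-hands: the design review and the kickoff.
The budget sync reaches the all-hands via the budget sync → the design review → the all-hands.
The client call reaches the all-hands via the client call → the kickoff → the all-hands.
The planning session reaches the all-hands via the planning session → the client call → the kickoff → the all-hands.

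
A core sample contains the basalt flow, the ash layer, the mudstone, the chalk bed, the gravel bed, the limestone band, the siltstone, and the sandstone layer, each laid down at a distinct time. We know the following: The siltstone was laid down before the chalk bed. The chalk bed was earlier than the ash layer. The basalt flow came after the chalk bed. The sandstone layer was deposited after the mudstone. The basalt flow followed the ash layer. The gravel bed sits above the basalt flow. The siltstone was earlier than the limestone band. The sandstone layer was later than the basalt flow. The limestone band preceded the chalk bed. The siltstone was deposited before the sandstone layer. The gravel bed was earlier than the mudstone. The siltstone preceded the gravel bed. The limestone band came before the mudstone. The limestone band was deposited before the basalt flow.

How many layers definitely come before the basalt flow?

4

Directly stated before the basalt flow: the ash layer, the chalk bed, and the limestone band.
The siltstone reaches the basalt flow via the siltstone → the limestone band → the basalt flow.
No chain forces the mudstone (or any of the others) ahead of the basalt flow.
That's the ash layer, the chalk bed, the limestone band, and the siltstone — 4 in all.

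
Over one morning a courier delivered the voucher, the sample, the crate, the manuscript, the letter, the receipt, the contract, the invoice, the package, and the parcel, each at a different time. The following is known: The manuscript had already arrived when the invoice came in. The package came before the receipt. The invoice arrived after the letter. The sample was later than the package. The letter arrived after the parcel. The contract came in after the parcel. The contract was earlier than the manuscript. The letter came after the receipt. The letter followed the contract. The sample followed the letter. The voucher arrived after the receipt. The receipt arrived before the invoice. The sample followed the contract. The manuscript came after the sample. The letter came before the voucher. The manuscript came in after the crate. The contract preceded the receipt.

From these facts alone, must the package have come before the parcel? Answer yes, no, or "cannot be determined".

No chain of stated constraints runs from the package to the parcel, and none runs from the parcel to the package either.
So the relative order of the package and the parcel is not fixed by the given facts.

cannot be determined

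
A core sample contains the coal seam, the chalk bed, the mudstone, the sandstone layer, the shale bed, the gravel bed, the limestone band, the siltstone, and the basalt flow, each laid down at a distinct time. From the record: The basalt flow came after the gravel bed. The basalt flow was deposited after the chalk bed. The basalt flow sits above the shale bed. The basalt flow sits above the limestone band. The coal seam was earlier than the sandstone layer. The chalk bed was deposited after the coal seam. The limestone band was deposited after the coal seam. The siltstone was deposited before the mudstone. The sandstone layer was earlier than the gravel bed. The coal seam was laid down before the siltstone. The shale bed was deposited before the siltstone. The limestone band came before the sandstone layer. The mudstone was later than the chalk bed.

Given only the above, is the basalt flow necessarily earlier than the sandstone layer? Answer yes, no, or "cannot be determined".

no

Tracing the constraints gives the sandstone layer → the gravel bed → the basalt flow, so the sandstone layer must come before the basalt flow.
That means the basalt flow cannot be before the sandstone layer.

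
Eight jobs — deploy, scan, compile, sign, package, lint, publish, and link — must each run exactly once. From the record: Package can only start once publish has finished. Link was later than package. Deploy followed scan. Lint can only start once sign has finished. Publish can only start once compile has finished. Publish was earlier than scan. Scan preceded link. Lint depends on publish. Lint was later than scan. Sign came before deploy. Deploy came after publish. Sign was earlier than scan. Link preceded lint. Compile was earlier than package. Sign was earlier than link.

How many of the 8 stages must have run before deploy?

Directly stated before deploy: publish, scan, and sign.
Compile reaches deploy via compile → publish → deploy.
That's compile, publish, scan, and sign — 4 in all.

4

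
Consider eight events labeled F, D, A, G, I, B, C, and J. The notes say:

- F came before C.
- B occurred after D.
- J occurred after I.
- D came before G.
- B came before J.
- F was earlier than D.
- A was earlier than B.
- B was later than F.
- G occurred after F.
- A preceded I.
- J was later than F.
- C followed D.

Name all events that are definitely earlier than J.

Directly stated before J: B, F, and I.
A reaches J via A → B → J.
D reaches J via D → B → J.
No chain forces C (or any of the others) ahead of J.

A, B, D, F, I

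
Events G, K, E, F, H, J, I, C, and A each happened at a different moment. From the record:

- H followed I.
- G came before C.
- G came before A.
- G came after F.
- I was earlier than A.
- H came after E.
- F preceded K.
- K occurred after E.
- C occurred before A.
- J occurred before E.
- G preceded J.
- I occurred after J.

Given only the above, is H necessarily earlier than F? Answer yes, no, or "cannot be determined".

Tracing the constraints gives F → G → J → E → H, so F must come before H.
That means H cannot be before F.

no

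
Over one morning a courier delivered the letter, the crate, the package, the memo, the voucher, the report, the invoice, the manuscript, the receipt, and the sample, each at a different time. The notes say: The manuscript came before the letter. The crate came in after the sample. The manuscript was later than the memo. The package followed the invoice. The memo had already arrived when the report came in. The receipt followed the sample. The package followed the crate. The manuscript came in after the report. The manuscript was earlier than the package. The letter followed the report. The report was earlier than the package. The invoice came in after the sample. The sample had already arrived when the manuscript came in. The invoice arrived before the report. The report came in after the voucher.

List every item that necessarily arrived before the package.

Directly stated before the package: the crate, the invoice, the manuscript, and the report.
The memo reaches the package via the memo → the manuscript → the package.
The sample reaches the package via the sample → the manuscript → the package.
The voucher reaches the package via the voucher → the report → the package.
No chain forces the letter (or any of the others) ahead of the package.

the crate, the invoice, the manuscript, the memo, the report, the sample, the voucher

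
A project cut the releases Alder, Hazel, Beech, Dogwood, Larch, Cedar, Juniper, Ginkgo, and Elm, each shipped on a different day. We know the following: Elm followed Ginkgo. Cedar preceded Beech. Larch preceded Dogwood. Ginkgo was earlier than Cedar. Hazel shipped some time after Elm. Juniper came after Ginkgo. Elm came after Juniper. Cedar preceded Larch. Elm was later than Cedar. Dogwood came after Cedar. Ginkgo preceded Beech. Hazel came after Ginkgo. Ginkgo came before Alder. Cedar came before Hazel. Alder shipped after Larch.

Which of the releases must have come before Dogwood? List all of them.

Cedar, Ginkgo, Larch

Directly stated before Dogwood: Cedar and Larch.
Ginkgo reaches Dogwood via Ginkgo → Cedar → Dogwood.
No chain forces Juniper (or any of the others) ahead of Dogwood.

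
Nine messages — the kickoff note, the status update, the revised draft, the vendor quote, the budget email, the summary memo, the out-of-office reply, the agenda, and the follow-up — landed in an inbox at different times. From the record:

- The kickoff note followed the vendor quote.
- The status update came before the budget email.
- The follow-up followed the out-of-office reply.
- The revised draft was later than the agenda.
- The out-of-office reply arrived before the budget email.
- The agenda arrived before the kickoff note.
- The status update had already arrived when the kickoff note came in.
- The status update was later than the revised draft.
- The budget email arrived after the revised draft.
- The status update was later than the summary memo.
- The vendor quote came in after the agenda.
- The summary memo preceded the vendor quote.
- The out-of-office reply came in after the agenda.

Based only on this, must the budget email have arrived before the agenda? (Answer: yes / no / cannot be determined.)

no

Tracing the constraints gives the agenda → the out-of-office reply → the budget email, so the agenda must come before the budget email.
That means the budget email cannot be before the agenda.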